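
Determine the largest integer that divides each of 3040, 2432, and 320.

32

3040 = 2^5 × 5 × 19
2432 = 2^7 × 19
320 = 2^6 × 5
gcd(3040, 2432, 320) = 2^5 = 32.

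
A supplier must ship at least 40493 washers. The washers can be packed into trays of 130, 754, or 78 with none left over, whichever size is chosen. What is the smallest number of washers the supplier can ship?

The number of washers must be a common multiple of 130, 754, and 78, so a multiple of their LCM.
130 = 2 × 5 × 13
754 = 2 × 13 × 29
78 = 2 × 3 × 13
LCM(130, 754, 78) = 2 × 3 × 5 × 13 × 29 = 11310.
Smallest multiple of 11310 that is ≥ 40493: ⌈40493/11310⌉ × 11310 = 4 × 11310 = 45240.

45240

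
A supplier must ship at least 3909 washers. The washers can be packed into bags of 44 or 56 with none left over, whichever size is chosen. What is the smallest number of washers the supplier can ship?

4312

The number of washers must be a common multiple of 44 and 56, so a multiple of their LCM.
44 = 2^2 × 11
56 = 2^3 × 7
LCM(44, 56) = 2^3 × 7 × 11 = 616.
Smallest multiple of 616 that is ≥ 3909: ⌈3909/616⌉ × 616 = 7 × 616 = 4312.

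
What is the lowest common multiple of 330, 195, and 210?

30030

330 = 2 × 3 × 5 × 11
195 = 3 × 5 × 13
210 = 2 × 3 × 5 × 7
LCM(330, 195, 210) = 2 × 3 × 5 × 7 × 11 × 13 = 30030.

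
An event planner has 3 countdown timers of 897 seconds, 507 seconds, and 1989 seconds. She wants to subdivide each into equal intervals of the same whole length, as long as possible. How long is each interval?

39 seconds

The interval must divide each timer length; the longest such is the gcd.
897 = 3 × 13 × 23
507 = 3 × 13^2
1989 = 3^2 × 13 × 17
gcd(897, 507, 1989) = 3 × 13 = 39.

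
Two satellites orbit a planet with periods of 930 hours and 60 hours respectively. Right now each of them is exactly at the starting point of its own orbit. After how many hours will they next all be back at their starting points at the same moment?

1860 hours

They coincide at every common multiple of the periods; the first is the LCM.
930 = 2 × 3 × 5 × 31
60 = 2^2 × 3 × 5
LCM(930, 60) = 2^2 × 3 × 5 × 31 = 1860.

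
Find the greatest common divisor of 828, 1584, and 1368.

36

828 = 2^2 × 3^2 × 23
1584 = 2^4 × 3^2 × 11
1368 = 2^3 × 3^2 × 19
gcd(828, 1584, 1368) = 2^2 × 3^2 = 36.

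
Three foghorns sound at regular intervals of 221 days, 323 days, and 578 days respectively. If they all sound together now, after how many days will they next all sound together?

They coincide at every common multiple of the periods; the first is the LCM.
221 = 13 × 17
323 = 17 × 19
578 = 2 × 17^2
LCM(221, 323, 578) = 2 × 13 × 17^2 × 19 = 142766.

142766 days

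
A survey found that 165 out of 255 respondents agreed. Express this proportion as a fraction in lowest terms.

11/17

165 = 3 × 5 × 11
255 = 3 × 5 × 17
gcd(165, 255) = 3 × 5 = 15.
Divide numerator and denominator by 15: 165/255 = 11/17.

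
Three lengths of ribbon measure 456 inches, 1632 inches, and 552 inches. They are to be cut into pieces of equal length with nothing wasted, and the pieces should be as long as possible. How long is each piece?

24 inches

Each piece length must divide every original length, so the longest possible is gcd(456, 1632, 552).
456 = 2^3 × 3 × 19
1632 = 2^5 × 3 × 17
552 = 2^3 × 3 × 23
gcd(456, 1632, 552) = 2^3 × 3 = 24.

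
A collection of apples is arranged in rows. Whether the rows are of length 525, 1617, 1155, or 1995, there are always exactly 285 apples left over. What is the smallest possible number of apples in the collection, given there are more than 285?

N − 285 must be a common multiple of 525, 1617, 1155, and 1995.
525 = 3 × 5^2 × 7
1617 = 3 × 7^2 × 11
1155 = 3 × 5 × 7 × 11
1995 = 3 × 5 × 7 × 19
LCM(525, 1617, 1155, 1995) = 3 × 5^2 × 7^2 × 11 × 19 = 768075.
Smallest N > 285 is LCM + 285 = 768075 + 285 = 768360.

768360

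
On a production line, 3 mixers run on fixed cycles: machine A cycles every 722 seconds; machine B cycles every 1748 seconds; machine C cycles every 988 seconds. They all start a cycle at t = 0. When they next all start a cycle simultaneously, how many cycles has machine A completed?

598 cycles

The first common completion time is the LCM of the periods.
722 = 2 × 19^2
1748 = 2^2 × 19 × 23
988 = 2^2 × 13 × 19
LCM(722, 1748, 988) = 2^2 × 13 × 19^2 × 23 = 431756.
Cycles for period 722: 431756 / 722 = 598.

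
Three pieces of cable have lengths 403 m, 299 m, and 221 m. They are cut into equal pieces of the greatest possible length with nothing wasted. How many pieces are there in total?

71

Piece length = gcd(403, 299, 221).
403 = 13 × 31
299 = 13 × 23
221 = 13 × 17
gcd(403, 299, 221) = 13.
Total pieces = 403/13 + 299/13 + 221/13 = 31 + 23 + 17 = 71.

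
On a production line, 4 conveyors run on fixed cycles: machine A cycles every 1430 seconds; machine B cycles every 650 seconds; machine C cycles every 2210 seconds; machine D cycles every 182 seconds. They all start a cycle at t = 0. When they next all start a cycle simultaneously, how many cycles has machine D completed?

4675 cycles

All finish a whole number of cycles simultaneously at t = LCM of the periods.
1430 = 2 × 5 × 11 × 13
650 = 2 × 5^2 × 13
2210 = 2 × 5 × 13 × 17
182 = 2 × 7 × 13
LCM(1430, 650, 2210, 182) = 2 × 5^2 × 7 × 11 × 13 × 17 = 850850.
Cycles for period 182: 850850 / 182 = 4675.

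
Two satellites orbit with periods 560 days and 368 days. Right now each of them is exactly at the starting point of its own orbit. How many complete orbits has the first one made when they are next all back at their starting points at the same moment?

All finish a whole number of cycles simultaneously at t = LCM of the periods.
560 = 2^4 × 5 × 7
368 = 2^4 × 23
LCM(560, 368) = 2^4 × 5 × 7 × 23 = 12880.
Orbits for period 560: 12880 / 560 = 23.

23 orbits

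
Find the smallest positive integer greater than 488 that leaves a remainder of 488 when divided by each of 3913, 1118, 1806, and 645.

117878

N − 488 must be a common multiple of 3913, 1118, 1806, and 645.
3913 = 7 × 13 × 43
1118 = 2 × 13 × 43
1806 = 2 × 3 × 7 × 43
645 = 3 × 5 × 43
LCM(3913, 1118, 1806, 645) = 2 × 3 × 5 × 7 × 13 × 43 = 117390.
Smallest N > 488 is LCM + 488 = 117390 + 488 = 117878.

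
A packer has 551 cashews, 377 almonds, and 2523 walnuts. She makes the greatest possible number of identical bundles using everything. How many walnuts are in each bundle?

87

Number of bundles = gcd(551, 377, 2523).
551 = 19 × 29
377 = 13 × 29
2523 = 3 × 29^2
gcd(551, 377, 2523) = 29.
walnuts per bundle = 2523 / 29 = 87.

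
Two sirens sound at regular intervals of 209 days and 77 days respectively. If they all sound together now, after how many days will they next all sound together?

1463 days

The first simultaneous occurrence is after LCM of the individual periods.
209 = 11 × 19
77 = 7 × 11
LCM(209, 77) = 7 × 11 × 19 = 1463.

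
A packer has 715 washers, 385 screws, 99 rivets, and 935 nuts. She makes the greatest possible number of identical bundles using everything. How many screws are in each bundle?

Number of bundles = gcd(715, 385, 99, 935).
715 = 5 × 11 × 13
385 = 5 × 7 × 11
99 = 3^2 × 11
935 = 5 × 11 × 17
gcd(715, 385, 99, 935) = 11.
screws per bundle = 385 / 11 = 35.

35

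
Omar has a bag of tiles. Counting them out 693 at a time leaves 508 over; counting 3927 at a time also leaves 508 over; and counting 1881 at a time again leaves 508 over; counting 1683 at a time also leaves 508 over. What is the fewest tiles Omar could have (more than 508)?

N − 508 must be a common multiple of 693, 3927, 1881, and 1683.
693 = 3^2 × 7 × 11
3927 = 3 × 7 × 11 × 17
1881 = 3^2 × 11 × 19
1683 = 3^2 × 11 × 17
LCM(693, 3927, 1881, 1683) = 3^2 × 7 × 11 × 17 × 19 = 223839.
Smallest N > 508 is LCM + 508 = 223839 + 508 = 224347.

224347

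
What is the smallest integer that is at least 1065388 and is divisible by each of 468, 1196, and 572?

The integer must be a common multiple of 468, 1196, and 572, so a multiple of their LCM.
468 = 2^2 × 3^2 × 13
1196 = 2^2 × 13 × 23
572 = 2^2 × 11 × 13
LCM(468, 1196, 572) = 2^2 × 3^2 × 11 × 13 × 23 = 118404.
Smallest multiple of 118404 that is ≥ 1065388: ⌈1065388/118404⌉ × 118404 = 9 × 118404 = 1065636.

1065636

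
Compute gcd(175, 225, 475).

175 = 5^2 × 7
225 = 3^2 × 5^2
475 = 5^2 × 19
gcd(175, 225, 475) = 5^2 = 25.

25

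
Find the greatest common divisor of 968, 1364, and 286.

22

968 = 2^3 × 11^2
1364 = 2^2 × 11 × 31
286 = 2 × 11 × 13
gcd(968, 1364, 286) = 2 × 11 = 22.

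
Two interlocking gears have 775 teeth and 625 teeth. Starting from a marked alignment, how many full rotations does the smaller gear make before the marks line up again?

The first common completion time is the LCM of the periods.
775 = 5^2 × 31
625 = 5^4
LCM(775, 625) = 5^4 × 31 = 19375.
Rotations for period 625: 19375 / 625 = 31.

31 rotations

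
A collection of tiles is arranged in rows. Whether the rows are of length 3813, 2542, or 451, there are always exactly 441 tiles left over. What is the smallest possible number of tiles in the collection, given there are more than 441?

84327

N − 441 must be a common multiple of 3813, 2542, and 451.
3813 = 3 × 31 × 41
2542 = 2 × 31 × 41
451 = 11 × 41
LCM(3813, 2542, 451) = 2 × 3 × 11 × 31 × 41 = 83886.
Smallest N > 441 is LCM + 441 = 83886 + 441 = 84327.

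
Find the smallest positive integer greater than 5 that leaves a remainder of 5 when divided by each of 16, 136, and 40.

N − 5 must be a common multiple of 16, 136, and 40.
16 = 2^4
136 = 2^3 × 17
40 = 2^3 × 5
LCM(16, 136, 40) = 2^4 × 5 × 17 = 1360.
Smallest N > 5 is LCM + 5 = 1360 + 5 = 1365.

1365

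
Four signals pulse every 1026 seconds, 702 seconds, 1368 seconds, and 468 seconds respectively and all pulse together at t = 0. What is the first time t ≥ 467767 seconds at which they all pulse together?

480168 seconds

Joint pulses occur at multiples of LCM(1026, 702, 1368, 468).
1026 = 2 × 3^3 × 19
702 = 2 × 3^3 × 13
1368 = 2^3 × 3^2 × 19
468 = 2^2 × 3^2 × 13
LCM(1026, 702, 1368, 468) = 2^3 × 3^3 × 13 × 19 = 53352.
Smallest multiple of 53352 that is ≥ 467767: ⌈467767/53352⌉ × 53352 = 9 × 53352 = 480168.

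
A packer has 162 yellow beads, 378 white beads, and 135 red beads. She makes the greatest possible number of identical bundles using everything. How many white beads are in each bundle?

14

Number of bundles = gcd(162, 378, 135).
162 = 2 × 3^4
378 = 2 × 3^3 × 7
135 = 3^3 × 5
gcd(162, 378, 135) = 3^3 = 27.
white beads per bundle = 378 / 27 = 14.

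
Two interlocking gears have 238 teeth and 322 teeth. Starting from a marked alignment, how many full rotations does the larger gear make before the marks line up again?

17 rotations

All finish a whole number of cycles simultaneously at t = LCM of the periods.
238 = 2 × 7 × 17
322 = 2 × 7 × 23
LCM(238, 322) = 2 × 7 × 17 × 23 = 5474.
Rotations for period 322: 5474 / 322 = 17.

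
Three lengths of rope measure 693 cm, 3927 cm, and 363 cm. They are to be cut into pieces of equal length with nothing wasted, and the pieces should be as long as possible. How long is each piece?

33 cm

Each piece length must divide every original length, so the longest possible is gcd(693, 3927, 363).
693 = 3^2 × 7 × 11
3927 = 3 × 7 × 11 × 17
363 = 3 × 11^2
gcd(693, 3927, 363) = 3 × 11 = 33.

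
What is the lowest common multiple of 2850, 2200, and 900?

376200

2850 = 2 × 3 × 5^2 × 19
2200 = 2^3 × 5^2 × 11
900 = 2^2 × 3^2 × 5^2
LCM(2850, 2200, 900) = 2^3 × 3^2 × 5^2 × 11 × 19 = 376200.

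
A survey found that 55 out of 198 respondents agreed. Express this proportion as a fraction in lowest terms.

55 = 5 × 11
198 = 2 × 3^2 × 11
gcd(55, 198) = 11.
Divide numerator and denominator by 11: 55/198 = 5/18.

5/18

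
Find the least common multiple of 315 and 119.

315 = 3^2 × 5 × 7
119 = 7 × 17
LCM(315, 119) = 3^2 × 5 × 7 × 17 = 5355.

5355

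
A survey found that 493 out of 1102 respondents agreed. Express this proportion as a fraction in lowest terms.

17/38

493 = 17 × 29
1102 = 2 × 19 × 29
gcd(493, 1102) = 29.
Divide numerator and denominator by 29: 493/1102 = 17/38.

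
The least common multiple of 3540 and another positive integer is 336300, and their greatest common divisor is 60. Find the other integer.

5700

gcd × lcm = product of the two integers, so the other integer is (60 × 336300) / 3540 = 5700.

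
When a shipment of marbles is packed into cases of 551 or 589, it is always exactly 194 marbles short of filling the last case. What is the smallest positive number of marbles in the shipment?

Being 194 short of a full case of size k means N ≡ −194 (mod k), i.e. N + 194 is a multiple of each size.
551 = 19 × 29
589 = 19 × 31
LCM(551, 589) = 19 × 29 × 31 = 17081.
Smallest positive N is 17081 − 194 = 16887.

16887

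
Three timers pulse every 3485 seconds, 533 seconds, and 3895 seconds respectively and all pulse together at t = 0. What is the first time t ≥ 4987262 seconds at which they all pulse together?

Joint pulses occur at multiples of LCM(3485, 533, 3895).
3485 = 5 × 17 × 41
533 = 13 × 41
3895 = 5 × 19 × 41
LCM(3485, 533, 3895) = 5 × 13 × 17 × 19 × 41 = 860795.
Smallest multiple of 860795 that is ≥ 4987262: ⌈4987262/860795⌉ × 860795 = 6 × 860795 = 5164770.

5164770 seconds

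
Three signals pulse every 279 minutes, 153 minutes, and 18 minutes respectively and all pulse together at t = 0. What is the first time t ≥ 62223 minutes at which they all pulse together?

Joint pulses occur at multiples of LCM(279, 153, 18).
279 = 3^2 × 31
153 = 3^2 × 17
18 = 2 × 3^2
LCM(279, 153, 18) = 2 × 3^2 × 17 × 31 = 9486.
Smallest multiple of 9486 that is ≥ 62223: ⌈62223/9486⌉ × 9486 = 7 × 9486 = 66402.

66402 minutes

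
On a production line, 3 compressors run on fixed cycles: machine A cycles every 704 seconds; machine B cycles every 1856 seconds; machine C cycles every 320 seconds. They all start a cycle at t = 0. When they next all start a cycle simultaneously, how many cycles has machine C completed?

The first common completion time is the LCM of the periods.
704 = 2^6 × 11
1856 = 2^6 × 29
320 = 2^6 × 5
LCM(704, 1856, 320) = 2^6 × 5 × 11 × 29 = 102080.
Cycles for period 320: 102080 / 320 = 319.

319 cycles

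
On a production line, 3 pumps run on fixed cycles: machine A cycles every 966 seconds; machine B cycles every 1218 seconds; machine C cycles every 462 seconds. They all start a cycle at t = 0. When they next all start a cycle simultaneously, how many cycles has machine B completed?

253 cycles

All finish a whole number of cycles simultaneously at t = LCM of the periods.
966 = 2 × 3 × 7 × 23
1218 = 2 × 3 × 7 × 29
462 = 2 × 3 × 7 × 11
LCM(966, 1218, 462) = 2 × 3 × 7 × 11 × 23 × 29 = 308154.
Cycles for period 1218: 308154 / 1218 = 253.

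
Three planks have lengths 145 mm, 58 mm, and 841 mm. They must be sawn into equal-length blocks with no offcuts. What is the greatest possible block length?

This is the greatest common divisor of 145, 58, and 841.
145 = 5 × 29
58 = 2 × 29
841 = 29^2
gcd(145, 58, 841) = 29.

29 mm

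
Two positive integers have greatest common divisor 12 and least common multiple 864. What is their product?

For any two positive integers, gcd × lcm = product = 12 × 864 = 10368.

10368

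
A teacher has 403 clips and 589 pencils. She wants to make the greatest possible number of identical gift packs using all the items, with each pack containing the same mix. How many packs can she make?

31 packs

By the Euclidean algorithm:
589 = 1 × 403 + 186
403 = 2 × 186 + 31
186 = 6 × 31 + 0
gcd(403, 589) = 31.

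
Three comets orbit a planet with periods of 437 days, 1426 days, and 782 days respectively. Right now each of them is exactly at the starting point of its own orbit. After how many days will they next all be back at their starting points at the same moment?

460598 days

We need the least common multiple of the intervals.
437 = 19 × 23
1426 = 2 × 23 × 31
782 = 2 × 17 × 23
LCM(437, 1426, 782) = 2 × 17 × 19 × 23 × 31 = 460598.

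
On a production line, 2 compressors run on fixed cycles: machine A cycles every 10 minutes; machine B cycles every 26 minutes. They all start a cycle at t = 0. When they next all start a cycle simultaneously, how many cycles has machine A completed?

The first common completion time is the LCM of the periods.
10 = 2 × 5
26 = 2 × 13
LCM(10, 26) = 2 × 5 × 13 = 130.
Cycles for period 10: 130 / 10 = 13.

13 cycles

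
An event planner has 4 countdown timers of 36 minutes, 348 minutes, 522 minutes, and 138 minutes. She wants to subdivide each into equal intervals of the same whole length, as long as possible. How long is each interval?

6 minutes

The interval must divide each timer length; the longest such is the gcd.
36 = 2^2 × 3^2
348 = 2^2 × 3 × 29
522 = 2 × 3^2 × 29
138 = 2 × 3 × 23
gcd(36, 348, 522, 138) = 2 × 3 = 6.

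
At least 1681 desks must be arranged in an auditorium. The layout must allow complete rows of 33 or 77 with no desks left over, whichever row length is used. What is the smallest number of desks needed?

1848

The number of desks must be a common multiple of 33 and 77, so a multiple of their LCM.
33 = 3 × 11
77 = 7 × 11
LCM(33, 77) = 3 × 7 × 11 = 231.
Smallest multiple of 231 that is ≥ 1681: ⌈1681/231⌉ × 231 = 8 × 231 = 1848.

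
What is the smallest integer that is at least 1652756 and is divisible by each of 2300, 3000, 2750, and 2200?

2277000

The integer must be a common multiple of 2300, 3000, 2750, and 2200, so a multiple of their LCM.
2300 = 2^2 × 5^2 × 23
3000 = 2^3 × 3 × 5^3
2750 = 2 × 5^3 × 11
2200 = 2^3 × 5^2 × 11
LCM(2300, 3000, 2750, 2200) = 2^3 × 3 × 5^3 × 11 × 23 = 759000.
Smallest multiple of 759000 that is ≥ 1652756: ⌈1652756/759000⌉ × 759000 = 3 × 759000 = 2277000.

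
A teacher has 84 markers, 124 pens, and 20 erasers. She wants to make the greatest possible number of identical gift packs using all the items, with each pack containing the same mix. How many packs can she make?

The pack count must divide each quantity, so the greatest is gcd(84, 124, 20).
84 = 2^2 × 3 × 7
124 = 2^2 × 31
20 = 2^2 × 5
gcd(84, 124, 20) = 2^2 = 4.

4 packs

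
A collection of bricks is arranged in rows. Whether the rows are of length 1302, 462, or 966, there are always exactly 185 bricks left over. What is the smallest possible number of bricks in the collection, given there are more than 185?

329591

N − 185 must be a common multiple of 1302, 462, and 966.
1302 = 2 × 3 × 7 × 31
462 = 2 × 3 × 7 × 11
966 = 2 × 3 × 7 × 23
LCM(1302, 462, 966) = 2 × 3 × 7 × 11 × 23 × 31 = 329406.
Smallest N > 185 is LCM + 185 = 329406 + 185 = 329591.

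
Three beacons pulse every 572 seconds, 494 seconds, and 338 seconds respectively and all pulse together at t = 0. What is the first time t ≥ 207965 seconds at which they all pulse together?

Joint pulses occur at multiples of LCM(572, 494, 338).
572 = 2^2 × 11 × 13
494 = 2 × 13 × 19
338 = 2 × 13^2
LCM(572, 494, 338) = 2^2 × 11 × 13^2 × 19 = 141284.
Smallest multiple of 141284 that is ≥ 207965: ⌈207965/141284⌉ × 141284 = 2 × 141284 = 282568.

282568 seconds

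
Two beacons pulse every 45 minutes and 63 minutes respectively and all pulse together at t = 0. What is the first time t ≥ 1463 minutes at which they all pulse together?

1575 minutes

Joint pulses occur at multiples of LCM(45, 63).
45 = 3^2 × 5
63 = 3^2 × 7
LCM(45, 63) = 3^2 × 5 × 7 = 315.
Smallest multiple of 315 that is ≥ 1463: ⌈1463/315⌉ × 315 = 5 × 315 = 1575.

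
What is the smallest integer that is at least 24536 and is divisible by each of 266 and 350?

The integer must be a common multiple of 266 and 350, so a multiple of their LCM.
266 = 2 × 7 × 19
350 = 2 × 5^2 × 7
LCM(266, 350) = 2 × 5^2 × 7 × 19 = 6650.
Smallest multiple of 6650 that is ≥ 24536: ⌈24536/6650⌉ × 6650 = 4 × 6650 = 26600.

26600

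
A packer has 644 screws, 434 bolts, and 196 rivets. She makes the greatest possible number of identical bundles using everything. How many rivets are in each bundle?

Number of bundles = gcd(644, 434, 196).
644 = 2^2 × 7 × 23
434 = 2 × 7 × 31
196 = 2^2 × 7^2
gcd(644, 434, 196) = 2 × 7 = 14.
rivets per bundle = 196 / 14 = 14.

14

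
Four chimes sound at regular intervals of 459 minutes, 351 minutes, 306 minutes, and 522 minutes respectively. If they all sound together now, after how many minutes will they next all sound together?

We need the least common multiple of the intervals.
459 = 3^3 × 17
351 = 3^3 × 13
306 = 2 × 3^2 × 17
522 = 2 × 3^2 × 29
LCM(459, 351, 306, 522) = 2 × 3^3 × 13 × 17 × 29 = 346086.

346086 minutes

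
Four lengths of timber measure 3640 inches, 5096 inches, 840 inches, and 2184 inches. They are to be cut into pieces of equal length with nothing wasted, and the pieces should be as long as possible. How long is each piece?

56 inches

Each piece length must divide every original length, so the longest possible is gcd(3640, 5096, 840, 2184).
3640 = 2^3 × 5 × 7 × 13
5096 = 2^3 × 7^2 × 13
840 = 2^3 × 3 × 5 × 7
2184 = 2^3 × 3 × 7 × 13
gcd(3640, 5096, 840, 2184) = 2^3 × 7 = 56.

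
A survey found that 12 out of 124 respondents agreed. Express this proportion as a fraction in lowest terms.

12 = 2^2 × 3
124 = 2^2 × 31
gcd(12, 124) = 2^2 = 4.
Divide numerator and denominator by 4: 12/124 = 3/31.

3/31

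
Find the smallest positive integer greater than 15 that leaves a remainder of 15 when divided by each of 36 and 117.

N − 15 must be a common multiple of 36 and 117.
36 = 2^2 × 3^2
117 = 3^2 × 13
LCM(36, 117) = 2^2 × 3^2 × 13 = 468.
Smallest N > 15 is LCM + 15 = 468 + 15 = 483.

483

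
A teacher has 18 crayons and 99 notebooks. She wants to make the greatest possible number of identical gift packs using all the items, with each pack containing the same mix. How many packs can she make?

9 packs

The pack count must divide each quantity, so the greatest is gcd(18, 99).
18 = 2 × 3^2
99 = 3^2 × 11
gcd(18, 99) = 3^2 = 9.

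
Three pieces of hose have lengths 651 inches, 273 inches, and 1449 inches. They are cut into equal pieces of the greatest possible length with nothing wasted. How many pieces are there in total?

Piece length = gcd(651, 273, 1449).
651 = 3 × 7 × 31
273 = 3 × 7 × 13
1449 = 3^2 × 7 × 23
gcd(651, 273, 1449) = 3 × 7 = 21.
Total pieces = 651/21 + 273/21 + 1449/21 = 31 + 13 + 69 = 113.

113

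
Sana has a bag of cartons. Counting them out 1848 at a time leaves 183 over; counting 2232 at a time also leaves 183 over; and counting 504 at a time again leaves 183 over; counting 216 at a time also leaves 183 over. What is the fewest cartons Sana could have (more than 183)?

N − 183 must be a common multiple of 1848, 2232, 504, and 216.
1848 = 2^3 × 3 × 7 × 11
2232 = 2^3 × 3^2 × 31
504 = 2^3 × 3^2 × 7
216 = 2^3 × 3^3
LCM(1848, 2232, 504, 216) = 2^3 × 3^3 × 7 × 11 × 31 = 515592.
Smallest N > 183 is LCM + 183 = 515592 + 183 = 515775.

515775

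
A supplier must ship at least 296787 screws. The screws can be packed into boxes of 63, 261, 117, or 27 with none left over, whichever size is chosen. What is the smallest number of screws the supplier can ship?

356265

The number of screws must be a common multiple of 63, 261, 117, and 27, so a multiple of their LCM.
63 = 3^2 × 7
261 = 3^2 × 29
117 = 3^2 × 13
27 = 3^3
LCM(63, 261, 117, 27) = 3^3 × 7 × 13 × 29 = 71253.
Smallest multiple of 71253 that is ≥ 296787: ⌈296787/71253⌉ × 71253 = 5 × 71253 = 356265.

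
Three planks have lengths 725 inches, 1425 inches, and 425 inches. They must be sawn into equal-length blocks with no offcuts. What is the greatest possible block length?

25 inches

This is the greatest common divisor of 725, 1425, and 425.
725 = 5^2 × 29
1425 = 3 × 5^2 × 19
425 = 5^2 × 17
gcd(725, 1425, 425) = 5^2 = 25.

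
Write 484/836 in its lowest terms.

11/19

484 = 2^2 × 11^2
836 = 2^2 × 11 × 19
gcd(484, 836) = 2^2 × 11 = 44.
Divide numerator and denominator by 44: 484/836 = 11/19.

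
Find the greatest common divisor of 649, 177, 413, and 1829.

649 = 11 × 59
177 = 3 × 59
413 = 7 × 59
1829 = 31 × 59
gcd(649, 177, 413, 1829) = 59.

59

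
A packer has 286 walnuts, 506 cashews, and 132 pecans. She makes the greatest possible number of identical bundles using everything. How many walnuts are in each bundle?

Number of bundles = gcd(286, 506, 132).
286 = 2 × 11 × 13
506 = 2 × 11 × 23
132 = 2^2 × 3 × 11
gcd(286, 506, 132) = 2 × 11 = 22.
walnuts per bundle = 286 / 22 = 13.

13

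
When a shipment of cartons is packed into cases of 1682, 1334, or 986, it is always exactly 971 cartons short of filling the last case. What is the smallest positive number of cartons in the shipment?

656691

Being 971 short of a full case of size k means N ≡ −971 (mod k), i.e. N + 971 is a multiple of each size.
1682 = 2 × 29^2
1334 = 2 × 23 × 29
986 = 2 × 17 × 29
LCM(1682, 1334, 986) = 2 × 17 × 23 × 29^2 = 657662.
Smallest positive N is 657662 − 971 = 656691.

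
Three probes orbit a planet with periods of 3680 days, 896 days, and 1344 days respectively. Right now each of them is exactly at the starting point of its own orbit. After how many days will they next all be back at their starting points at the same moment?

We need the least common multiple of the intervals.
3680 = 2^5 × 5 × 23
896 = 2^7 × 7
1344 = 2^6 × 3 × 7
LCM(3680, 896, 1344) = 2^7 × 3 × 5 × 7 × 23 = 309120.

309120 days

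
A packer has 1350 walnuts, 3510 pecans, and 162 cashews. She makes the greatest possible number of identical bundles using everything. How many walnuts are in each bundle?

25

Number of bundles = gcd(1350, 3510, 162).
1350 = 2 × 3^3 × 5^2
3510 = 2 × 3^3 × 5 × 13
162 = 2 × 3^4
gcd(1350, 3510, 162) = 2 × 3^3 = 54.
walnuts per bundle = 1350 / 54 = 25.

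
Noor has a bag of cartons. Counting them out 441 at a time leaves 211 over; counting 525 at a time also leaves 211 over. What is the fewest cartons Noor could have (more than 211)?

N − 211 must be a common multiple of 441 and 525.
441 = 3^2 × 7^2
525 = 3 × 5^2 × 7
LCM(441, 525) = 3^2 × 5^2 × 7^2 = 11025.
Smallest N > 211 is LCM + 211 = 11025 + 211 = 11236.

11236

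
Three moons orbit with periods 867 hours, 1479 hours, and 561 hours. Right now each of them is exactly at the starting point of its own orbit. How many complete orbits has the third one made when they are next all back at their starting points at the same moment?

493 orbits

All finish a whole number of cycles simultaneously at t = LCM of the periods.
867 = 3 × 17^2
1479 = 3 × 17 × 29
561 = 3 × 11 × 17
LCM(867, 1479, 561) = 3 × 11 × 17^2 × 29 = 276573.
Orbits for period 561: 276573 / 561 = 493.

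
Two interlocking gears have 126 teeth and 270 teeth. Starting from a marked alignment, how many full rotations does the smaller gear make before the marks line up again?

15 rotations

All finish a whole number of cycles simultaneously at t = LCM of the periods.
126 = 2 × 3^2 × 7
270 = 2 × 3^3 × 5
LCM(126, 270) = 2 × 3^3 × 5 × 7 = 1890.
Rotations for period 126: 1890 / 126 = 15.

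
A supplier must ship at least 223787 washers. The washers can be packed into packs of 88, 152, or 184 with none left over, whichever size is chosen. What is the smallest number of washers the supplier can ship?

230736

The number of washers must be a common multiple of 88, 152, and 184, so a multiple of their LCM.
88 = 2^3 × 11
152 = 2^3 × 19
184 = 2^3 × 23
LCM(88, 152, 184) = 2^3 × 11 × 19 × 23 = 38456.
Smallest multiple of 38456 that is ≥ 223787: ⌈223787/38456⌉ × 38456 = 6 × 38456 = 230736.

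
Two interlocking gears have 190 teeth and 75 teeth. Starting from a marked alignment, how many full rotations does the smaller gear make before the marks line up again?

38 rotations

The first common completion time is the LCM of the periods.
190 = 2 × 5 × 19
75 = 3 × 5^2
LCM(190, 75) = 2 × 3 × 5^2 × 19 = 2850.
Rotations for period 75: 2850 / 75 = 38.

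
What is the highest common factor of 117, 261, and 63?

9

117 = 3^2 × 13
261 = 3^2 × 29
63 = 3^2 × 7
gcd(117, 261, 63) = 3^2 = 9.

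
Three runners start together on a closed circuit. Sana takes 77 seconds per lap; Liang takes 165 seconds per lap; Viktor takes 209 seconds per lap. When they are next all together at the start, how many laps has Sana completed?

They are all back at their starting positions together after one LCM of the periods.
77 = 7 × 11
165 = 3 × 5 × 11
209 = 11 × 19
LCM(77, 165, 209) = 3 × 5 × 7 × 11 × 19 = 21945.
Laps for period 77: 21945 / 77 = 285.

285 laps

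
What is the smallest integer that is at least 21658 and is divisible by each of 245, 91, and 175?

31850

The integer must be a common multiple of 245, 91, and 175, so a multiple of their LCM.
245 = 5 × 7^2
91 = 7 × 13
175 = 5^2 × 7
LCM(245, 91, 175) = 5^2 × 7^2 × 13 = 15925.
Smallest multiple of 15925 that is ≥ 21658: ⌈21658/15925⌉ × 15925 = 2 × 15925 = 31850.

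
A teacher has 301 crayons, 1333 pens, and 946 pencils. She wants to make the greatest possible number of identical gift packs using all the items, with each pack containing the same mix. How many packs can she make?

The pack count must divide each quantity, so the greatest is gcd(301, 1333, 946).
301 = 7 × 43
1333 = 31 × 43
946 = 2 × 11 × 43
gcd(301, 1333, 946) = 43.

43 packs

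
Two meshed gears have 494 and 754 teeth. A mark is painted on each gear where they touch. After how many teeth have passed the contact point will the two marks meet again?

14326 teeth

They coincide at every common multiple of the periods; the first is the LCM.
494 = 2 × 13 × 19
754 = 2 × 13 × 29
LCM(494, 754) = 2 × 13 × 19 × 29 = 14326.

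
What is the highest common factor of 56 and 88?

56 = 2^3 × 7
88 = 2^3 × 11
gcd(56, 88) = 2^3 = 8.

8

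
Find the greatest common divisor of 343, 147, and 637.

343 = 7^3
147 = 3 × 7^2
637 = 7^2 × 13
gcd(343, 147, 637) = 7^2 = 49.

49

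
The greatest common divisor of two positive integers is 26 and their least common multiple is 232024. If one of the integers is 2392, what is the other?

For two integers, gcd × lcm = product, so the other is (26 × 232024) / 2392 = 6032624 / 2392 = 2522.

2522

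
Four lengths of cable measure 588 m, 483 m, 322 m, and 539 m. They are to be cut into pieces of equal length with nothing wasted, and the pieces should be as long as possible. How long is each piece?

7 m

Each piece length must divide every original length, so the longest possible is gcd(588, 483, 322, 539).
588 = 2^2 × 3 × 7^2
483 = 3 × 7 × 23
322 = 2 × 7 × 23
539 = 7^2 × 11
gcd(588, 483, 322, 539) = 7.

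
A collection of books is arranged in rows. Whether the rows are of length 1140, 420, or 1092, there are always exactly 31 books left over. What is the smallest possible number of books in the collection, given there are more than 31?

N − 31 must be a common multiple of 1140, 420, and 1092.
1140 = 2^2 × 3 × 5 × 19
420 = 2^2 × 3 × 5 × 7
1092 = 2^2 × 3 × 7 × 13
LCM(1140, 420, 1092) = 2^2 × 3 × 5 × 7 × 13 × 19 = 103740.
Smallest N > 31 is LCM + 31 = 103740 + 31 = 103771.

103771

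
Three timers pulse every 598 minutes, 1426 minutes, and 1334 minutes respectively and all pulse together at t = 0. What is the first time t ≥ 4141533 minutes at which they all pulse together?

4300816 minutes

Joint pulses occur at multiples of LCM(598, 1426, 1334).
598 = 2 × 13 × 23
1426 = 2 × 23 × 31
1334 = 2 × 23 × 29
LCM(598, 1426, 1334) = 2 × 13 × 23 × 29 × 31 = 537602.
Smallest multiple of 537602 that is ≥ 4141533: ⌈4141533/537602⌉ × 537602 = 8 × 537602 = 4300816.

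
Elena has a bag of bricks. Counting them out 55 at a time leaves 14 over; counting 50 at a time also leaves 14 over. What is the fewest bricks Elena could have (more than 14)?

N − 14 must be a common multiple of 55 and 50.
55 = 5 × 11
50 = 2 × 5^2
LCM(55, 50) = 2 × 5^2 × 11 = 550.
Smallest N > 14 is LCM + 14 = 550 + 14 = 564.

564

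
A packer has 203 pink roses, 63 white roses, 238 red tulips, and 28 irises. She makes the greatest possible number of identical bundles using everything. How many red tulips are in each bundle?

Number of bundles = gcd(203, 63, 238, 28).
203 = 7 × 29
63 = 3^2 × 7
238 = 2 × 7 × 17
28 = 2^2 × 7
gcd(203, 63, 238, 28) = 7.
red tulips per bundle = 238 / 7 = 34.

34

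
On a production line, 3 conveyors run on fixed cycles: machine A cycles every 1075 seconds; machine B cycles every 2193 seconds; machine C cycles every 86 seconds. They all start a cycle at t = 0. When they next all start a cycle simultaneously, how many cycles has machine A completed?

The first common completion time is the LCM of the periods.
1075 = 5^2 × 43
2193 = 3 × 17 × 43
86 = 2 × 43
LCM(1075, 2193, 86) = 2 × 3 × 5^2 × 17 × 43 = 109650.
Cycles for period 1075: 109650 / 1075 = 102.

102 cycles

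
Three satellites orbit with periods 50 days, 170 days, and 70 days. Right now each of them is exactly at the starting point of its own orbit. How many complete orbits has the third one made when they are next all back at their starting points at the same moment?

85 orbits

They are all back at their starting positions together after one LCM of the periods.
50 = 2 × 5^2
170 = 2 × 5 × 17
70 = 2 × 5 × 7
LCM(50, 170, 70) = 2 × 5^2 × 7 × 17 = 5950.
Orbits for period 70: 5950 / 70 = 85.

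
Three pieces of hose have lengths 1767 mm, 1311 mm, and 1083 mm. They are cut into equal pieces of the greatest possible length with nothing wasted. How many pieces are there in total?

73

Piece length = gcd(1767, 1311, 1083).
1767 = 3 × 19 × 31
1311 = 3 × 19 × 23
1083 = 3 × 19^2
gcd(1767, 1311, 1083) = 3 × 19 = 57.
Total pieces = 1767/57 + 1311/57 + 1083/57 = 31 + 23 + 19 = 73.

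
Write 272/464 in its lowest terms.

17/29

272 = 2^4 × 17
464 = 2^4 × 29
gcd(272, 464) = 2^4 = 16.
Divide numerator and denominator by 16: 272/464 = 17/29.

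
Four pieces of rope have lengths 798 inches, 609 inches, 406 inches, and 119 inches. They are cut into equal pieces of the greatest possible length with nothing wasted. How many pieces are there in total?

Piece length = gcd(798, 609, 406, 119).
798 = 2 × 3 × 7 × 19
609 = 3 × 7 × 29
406 = 2 × 7 × 29
119 = 7 × 17
gcd(798, 609, 406, 119) = 7.
Total pieces = 798/7 + 609/7 + 406/7 + 119/7 = 114 + 87 + 58 + 17 = 276.

276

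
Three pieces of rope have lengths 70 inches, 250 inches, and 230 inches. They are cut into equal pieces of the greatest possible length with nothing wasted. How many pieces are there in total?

Piece length = gcd(70, 250, 230).
70 = 2 × 5 × 7
250 = 2 × 5^3
230 = 2 × 5 × 23
gcd(70, 250, 230) = 2 × 5 = 10.
Total pieces = 70/10 + 250/10 + 230/10 = 7 + 25 + 23 = 55.

55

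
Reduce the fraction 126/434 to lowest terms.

9/31

126 = 2 × 3^2 × 7
434 = 2 × 7 × 31
gcd(126, 434) = 2 × 7 = 14.
Divide numerator and denominator by 14: 126/434 = 9/31.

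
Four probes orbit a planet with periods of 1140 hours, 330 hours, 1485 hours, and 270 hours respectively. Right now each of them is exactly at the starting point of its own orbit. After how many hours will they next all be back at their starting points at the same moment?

We need the least common multiple of the intervals.
1140 = 2^2 × 3 × 5 × 19
330 = 2 × 3 × 5 × 11
1485 = 3^3 × 5 × 11
270 = 2 × 3^3 × 5
LCM(1140, 330, 1485, 270) = 2^2 × 3^3 × 5 × 11 × 19 = 112860.

112860 hours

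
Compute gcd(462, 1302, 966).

42

462 = 2 × 3 × 7 × 11
1302 = 2 × 3 × 7 × 31
966 = 2 × 3 × 7 × 23
gcd(462, 1302, 966) = 2 × 3 × 7 = 42.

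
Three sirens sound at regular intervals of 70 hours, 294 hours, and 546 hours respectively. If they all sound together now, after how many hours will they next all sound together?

We need the least common multiple of the intervals.
70 = 2 × 5 × 7
294 = 2 × 3 × 7^2
546 = 2 × 3 × 7 × 13
LCM(70, 294, 546) = 2 × 3 × 5 × 7^2 × 13 = 19110.

19110 hours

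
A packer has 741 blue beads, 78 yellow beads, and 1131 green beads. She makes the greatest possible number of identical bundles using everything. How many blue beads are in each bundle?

19

Number of bundles = gcd(741, 78, 1131).
741 = 3 × 13 × 19
78 = 2 × 3 × 13
1131 = 3 × 13 × 29
gcd(741, 78, 1131) = 3 × 13 = 39.
blue beads per bundle = 741 / 39 = 19.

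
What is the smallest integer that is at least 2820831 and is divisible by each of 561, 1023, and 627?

2973861

The integer must be a common multiple of 561, 1023, and 627, so a multiple of their LCM.
561 = 3 × 11 × 17
1023 = 3 × 11 × 31
627 = 3 × 11 × 19
LCM(561, 1023, 627) = 3 × 11 × 17 × 19 × 31 = 330429.
Smallest multiple of 330429 that is ≥ 2820831: ⌈2820831/330429⌉ × 330429 = 9 × 330429 = 2973861.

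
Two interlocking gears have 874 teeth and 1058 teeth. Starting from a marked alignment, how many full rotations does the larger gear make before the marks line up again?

They are all back at their starting positions together after one LCM of the periods.
874 = 2 × 19 × 23
1058 = 2 × 23^2
LCM(874, 1058) = 2 × 19 × 23^2 = 20102.
Rotations for period 1058: 20102 / 1058 = 19.

19 rotations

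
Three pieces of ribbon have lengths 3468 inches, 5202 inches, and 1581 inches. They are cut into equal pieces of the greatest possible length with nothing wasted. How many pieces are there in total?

201

Piece length = gcd(3468, 5202, 1581).
3468 = 2^2 × 3 × 17^2
5202 = 2 × 3^2 × 17^2
1581 = 3 × 17 × 31
gcd(3468, 5202, 1581) = 3 × 17 = 51.
Total pieces = 3468/51 + 5202/51 + 1581/51 = 68 + 102 + 31 = 201.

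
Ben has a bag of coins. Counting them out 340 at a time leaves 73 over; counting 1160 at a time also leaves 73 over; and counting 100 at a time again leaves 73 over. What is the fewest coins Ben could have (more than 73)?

98673

N − 73 must be a common multiple of 340, 1160, and 100.
340 = 2^2 × 5 × 17
1160 = 2^3 × 5 × 29
100 = 2^2 × 5^2
LCM(340, 1160, 100) = 2^3 × 5^2 × 17 × 29 = 98600.
Smallest N > 73 is LCM + 73 = 98600 + 73 = 98673.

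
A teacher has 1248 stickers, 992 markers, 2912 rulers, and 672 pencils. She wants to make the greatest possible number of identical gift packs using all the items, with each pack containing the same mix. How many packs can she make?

The pack count must divide each quantity, so the greatest is gcd(1248, 992, 2912, 672).
1248 = 2^5 × 3 × 13
992 = 2^5 × 31
2912 = 2^5 × 7 × 13
672 = 2^5 × 3 × 7
gcd(1248, 992, 2912, 672) = 2^5 = 32.

32 packs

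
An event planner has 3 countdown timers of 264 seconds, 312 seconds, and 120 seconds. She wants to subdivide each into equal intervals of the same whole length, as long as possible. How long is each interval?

24 seconds

The interval must divide each timer length; the longest such is the gcd.
264 = 2^3 × 3 × 11
312 = 2^3 × 3 × 13
120 = 2^3 × 3 × 5
gcd(264, 312, 120) = 2^3 × 3 = 24.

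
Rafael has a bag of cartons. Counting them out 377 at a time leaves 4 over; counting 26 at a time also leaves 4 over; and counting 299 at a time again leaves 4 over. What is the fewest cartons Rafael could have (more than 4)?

17346

N − 4 must be a common multiple of 377, 26, and 299.
377 = 13 × 29
26 = 2 × 13
299 = 13 × 23
LCM(377, 26, 299) = 2 × 13 × 23 × 29 = 17342.
Smallest N > 4 is LCM + 4 = 17342 + 4 = 17346.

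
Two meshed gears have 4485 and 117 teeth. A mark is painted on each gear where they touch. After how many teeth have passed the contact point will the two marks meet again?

We need the least common multiple of the intervals.
4485 = 3 × 5 × 13 × 23
117 = 3^2 × 13
LCM(4485, 117) = 3^2 × 5 × 13 × 23 = 13455.

13455 teeth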